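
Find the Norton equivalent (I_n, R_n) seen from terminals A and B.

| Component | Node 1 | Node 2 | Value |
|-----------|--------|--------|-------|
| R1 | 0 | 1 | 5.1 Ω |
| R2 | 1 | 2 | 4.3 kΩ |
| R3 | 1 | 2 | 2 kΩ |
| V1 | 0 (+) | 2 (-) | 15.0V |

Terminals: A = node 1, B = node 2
Find the Thévenin equivalent first; then I_n = V_th/R_th and R_n = R_th.
Step 1 — V_th is the open-circuit voltage V_A - V_B (nothing connected across the terminals).
Nodal analysis, taking node 2 as the 0 V reference.
Source V1 fixes V_0 = 15 V.
KCL at each unknown node (sum of currents leaving = 0; resistances in Ω):
  Node 1: (V_1 - 15)/5.1 + (V_1 - 0)/4300 + (V_1 - 0)/2000 = 0
Collecting terms: 0.1968 × V_1 = 2.941  =>  V_1 = 14.94 V
V_th = V_1 - V_2 = 14.94 - 0 = 14.94 V
Step 2 — R_th: zero the source — replace V1 by a short circuit (node 2 merges into node 0) — and find the resistance seen between A (node 1) and B (node 0).
Reduce the network between node 1 (A) and node 0 (B) by series/parallel combination:
  Rp1 = R1 ‖ R2 ‖ R3 (parallel, all between nodes 0 and 1) = 1/(1/5.1 + 1/4300 + 1/2000) = 5.081 Ω
R_th = 5.081 Ω
I_n = V_th/R_th = 14.94/5.081 = 2.941 A, and R_n = R_th = 5.081 Ω

Final answer: I_n = 2.941 A, R_n = 5.081 Ω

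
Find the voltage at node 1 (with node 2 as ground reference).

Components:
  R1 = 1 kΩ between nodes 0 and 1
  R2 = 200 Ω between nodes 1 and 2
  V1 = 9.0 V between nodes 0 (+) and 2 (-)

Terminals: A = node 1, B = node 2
Nodal analysis, taking node 2 as the 0 V reference.
Source V1 fixes V_0 = 9 V.
KCL at each unknown node (sum of currents leaving = 0; resistances in Ω):
  Node 1: (V_1 - 9)/1000 + (V_1 - 0)/200 = 0
Collecting terms: 0.006 × V_1 = 0.009  =>  V_1 = 1.5 V
The requested potential is V_1 = 1.5 V.

Final answer: V_1 = 1.5 V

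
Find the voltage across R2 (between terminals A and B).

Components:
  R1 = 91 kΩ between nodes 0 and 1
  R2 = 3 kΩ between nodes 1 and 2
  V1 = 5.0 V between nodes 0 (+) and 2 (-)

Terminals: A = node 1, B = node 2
R1 and R2 are in series across V1 (node 0 → node 1 → node 2), and the output A–B is taken across R2, so this is a voltage divider.
Series current: I = V1/(R1 + R2) = 5/(91000 + 3000) = 5/94000 = 0.00005319 A
V_R2 = I × R2 = V1 × R2/(R1 + R2) = 5 × 3000/94000 = 0.1596 V

Final answer: 0.1596 V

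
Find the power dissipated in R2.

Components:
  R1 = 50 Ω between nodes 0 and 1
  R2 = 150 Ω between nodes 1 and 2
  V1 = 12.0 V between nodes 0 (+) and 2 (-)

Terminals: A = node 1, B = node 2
Nodal analysis, taking node 2 as the 0 V reference.
Source V1 fixes V_0 = 12 V.
KCL at each unknown node (sum of currents leaving = 0; resistances in Ω):
  Node 1: (V_1 - 12)/50 + (V_1 - 0)/150 = 0
Collecting terms: 0.02667 × V_1 = 0.24  =>  V_1 = 9 V
I_R2 = (V_1 - V_2)/R2 = (9 - 0)/150 = 0.06 A
P_R2 = I_R2² × R2 = (0.06)² × 150 = 0.54 W

Final answer: 0.54 W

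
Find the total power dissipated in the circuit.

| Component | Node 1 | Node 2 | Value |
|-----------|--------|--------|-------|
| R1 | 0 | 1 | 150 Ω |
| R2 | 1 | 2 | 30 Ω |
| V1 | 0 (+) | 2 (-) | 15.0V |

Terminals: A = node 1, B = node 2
Nodal analysis, taking node 2 as the 0 V reference.
Source V1 fixes V_0 = 15 V.
KCL at each unknown node (sum of currents leaving = 0; resistances in Ω):
  Node 1: (V_1 - 15)/150 + (V_1 - 0)/30 = 0
Collecting terms: 0.04 × V_1 = 0.1  =>  V_1 = 2.5 V
Power in each resistor, P = (ΔV)²/R:
  P_R1 = (15 - 2.5)²/150 = 1.042 W
  P_R2 = (2.5 - 0)²/30 = 0.2083 W
P_total = P_R1 + P_R2 = 1.25 W

Final answer: 1.25 W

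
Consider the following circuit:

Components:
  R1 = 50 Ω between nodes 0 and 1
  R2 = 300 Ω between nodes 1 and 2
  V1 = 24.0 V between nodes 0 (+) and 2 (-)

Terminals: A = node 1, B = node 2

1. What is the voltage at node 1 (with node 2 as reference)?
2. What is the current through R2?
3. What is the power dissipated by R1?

Nodal analysis, taking node 2 as the 0 V reference.
Source V1 fixes V_0 = 24 V.
KCL at each unknown node (sum of currents leaving = 0; resistances in Ω):
  Node 1: (V_1 - 24)/50 + (V_1 - 0)/300 = 0
Collecting terms: 0.02333 × V_1 = 0.48  =>  V_1 = 20.57 V
Part 1:
  Read off the nodal solution: V_1 = 20.57 V
Part 2:
  I_R2 = (V_1 - V_2)/R2 = (20.57 - 0)/300 = 0.06857 A
  Magnitude: I_R2 = 0.06857 A
Part 3:
  I_R1 = (V_0 - V_1)/R1 = (24 - 20.57)/50 = 0.06857 A
  P_R1 = I_R1² × R1 = (0.06857)² × 50 = 0.2351 W

Final answers:
1. V_1 = 20.57 V
2. I_R2 = 0.06857 A
3. P_R1 = 0.2351 W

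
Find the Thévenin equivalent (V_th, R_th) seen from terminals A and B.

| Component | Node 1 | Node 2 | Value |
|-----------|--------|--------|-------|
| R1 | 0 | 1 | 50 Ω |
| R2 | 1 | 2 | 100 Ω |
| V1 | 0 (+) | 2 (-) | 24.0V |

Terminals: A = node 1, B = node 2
Step 1 — V_th is the open-circuit voltage V_A - V_B (nothing connected across the terminals).
Nodal analysis, taking node 2 as the 0 V reference.
Source V1 fixes V_0 = 24 V.
KCL at each unknown node (sum of currents leaving = 0; resistances in Ω):
  Node 1: (V_1 - 24)/50 + (V_1 - 0)/100 = 0
Collecting terms: 0.03 × V_1 = 0.48  =>  V_1 = 16 V
V_th = V_1 - V_2 = 16 - 0 = 16 V
Step 2 — R_th: zero the source — replace V1 by a short circuit (node 2 merges into node 0) — and find the resistance seen between A (node 1) and B (node 0).
Reduce the network between node 1 (A) and node 0 (B) by series/parallel combination:
  Rp1 = R1 ‖ R2 (parallel, both between nodes 0 and 1) = 1/(1/50 + 1/100) = 33.33 Ω
R_th = 33.33 Ω

Final answer: V_th = 16 V, R_th = 33.33 Ω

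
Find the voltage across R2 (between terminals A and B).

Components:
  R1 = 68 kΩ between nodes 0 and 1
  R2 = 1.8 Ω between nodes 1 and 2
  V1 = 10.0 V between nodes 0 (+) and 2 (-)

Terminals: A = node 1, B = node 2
R1 and R2 are in series across V1 (node 0 → node 1 → node 2), and the output A–B is taken across R2, so this is a voltage divider.
Series current: I = V1/(R1 + R2) = 10/(68000 + 1.8) = 10/68000 = 0.0001471 A
V_R2 = I × R2 = V1 × R2/(R1 + R2) = 10 × 1.8/68000 = 0.0002647 V

Final answer: 0.0002647 V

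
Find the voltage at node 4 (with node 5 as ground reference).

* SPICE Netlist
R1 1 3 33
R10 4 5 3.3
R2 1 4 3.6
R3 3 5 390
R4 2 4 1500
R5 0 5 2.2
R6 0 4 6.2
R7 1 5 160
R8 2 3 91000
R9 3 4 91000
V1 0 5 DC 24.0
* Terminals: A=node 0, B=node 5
Nodal analysis, taking node 5 as the 0 V reference.
Source V1 fixes V_0 = 24 V.
KCL at each unknown node (sum of currents leaving = 0; resistances in Ω):
  Node 1: (V_1 - V_3)/33 + (V_1 - V_4)/3.6 + (V_1 - 0)/160 = 0
  Node 2: (V_2 - V_4)/1500 + (V_2 - V_3)/91000 = 0
  Node 3: (V_3 - V_1)/33 + (V_3 - 0)/390 + (V_3 - V_2)/91000 + (V_3 - V_4)/91000 = 0
  Node 4: (V_4 - V_1)/3.6 + (V_4 - V_2)/1500 + (V_4 - 24)/6.2 + (V_4 - V_3)/91000 + (V_4 - 0)/3.3 = 0
Collecting terms (coefficients in siemens):
  0.3143·V_1 - 0.0303·V_3 - 0.2778·V_4 = 0
  0.0006777·V_2 - 0.00001099·V_3 - 0.0006667·V_4 = 0
  0.03289·V_3 - 0.0303·V_1 - 0.00001099·V_2 - 0.00001099·V_4 = 0
  0.7428·V_4 - 0.2778·V_1 - 0.0006667·V_2 - 0.00001099·V_3 = 3.871
Solving these 4 simultaneous equations (Gaussian elimination) gives:
  V_1 = 7.943 V, V_2 = 8.175 V, V_3 = 7.324 V, V_4 = 8.189 V
The requested potential is V_4 = 8.189 V.

Final answer: V_4 = 8.189 V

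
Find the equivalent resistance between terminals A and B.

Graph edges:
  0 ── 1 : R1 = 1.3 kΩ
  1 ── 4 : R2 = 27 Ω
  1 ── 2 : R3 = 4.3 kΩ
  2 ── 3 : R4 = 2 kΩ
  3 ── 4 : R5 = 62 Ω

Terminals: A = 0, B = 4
Reduce the network between node 0 (A) and node 4 (B) by series/parallel combination:
  Rs1 = R3 + R4 (series, joined only at node 2) = 4300 + 2000 = 6300 Ω
  Rs2 = R5 + Rs1 (series, joined only at node 3) = 62 + 6300 = 6362 Ω
  Rp1 = R2 ‖ Rs2 (parallel, both between nodes 1 and 4) = 1/(1/27 + 1/6362) = 26.89 Ω
  Rs3 = R1 + Rp1 (series, joined only at node 1) = 1300 + 26.89 = 1327 Ω
R_eq = 1.327 kΩ

Final answer: 1.327 kΩ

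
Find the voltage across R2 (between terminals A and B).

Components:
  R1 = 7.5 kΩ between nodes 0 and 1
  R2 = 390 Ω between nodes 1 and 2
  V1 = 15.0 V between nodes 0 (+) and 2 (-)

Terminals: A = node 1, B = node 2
R1 and R2 are in series across V1 (node 0 → node 1 → node 2), and the output A–B is taken across R2, so this is a voltage divider.
Series current: I = V1/(R1 + R2) = 15/(7500 + 390) = 15/7890 = 0.001901 A
V_R2 = I × R2 = V1 × R2/(R1 + R2) = 15 × 390/7890 = 0.7414 V

Final answer: 0.7414 V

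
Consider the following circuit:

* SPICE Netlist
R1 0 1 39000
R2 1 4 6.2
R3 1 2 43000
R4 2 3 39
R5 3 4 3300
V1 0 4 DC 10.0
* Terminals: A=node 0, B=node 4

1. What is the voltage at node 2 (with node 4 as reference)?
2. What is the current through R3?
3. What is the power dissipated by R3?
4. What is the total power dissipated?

Nodal analysis, taking node 4 as the 0 V reference.
Source V1 fixes V_0 = 10 V.
KCL at each unknown node (sum of currents leaving = 0; resistances in Ω):
  Node 1: (V_1 - 10)/39000 + (V_1 - 0)/6.2 + (V_1 - V_2)/43000 = 0
  Node 2: (V_2 - V_1)/43000 + (V_2 - V_3)/39 = 0
  Node 3: (V_3 - V_2)/39 + (V_3 - 0)/3300 = 0
Collecting terms (coefficients in siemens):
  0.1613·V_1 - 0.00002326·V_2 = 0.0002564
  0.02566·V_2 - 0.00002326·V_1 - 0.02564·V_3 = 0
  0.02594·V_3 - 0.02564·V_2 = 0
Solving these 3 simultaneous equations (Gaussian elimination) gives:
  V_1 = 0.001589 V, V_2 = 0.0001145 V, V_3 = 0.0001132 V
Part 1:
  Read off the nodal solution: V_2 = 0.0001145 V
Part 2:
  I_R3 = (V_1 - V_2)/R3 = (0.001589 - 0.0001145)/43000 = 0.0000000343 A
  Magnitude: I_R3 = 0.0000000343 A
Part 3:
  I_R3 = (V_1 - V_2)/R3 = (0.001589 - 0.0001145)/43000 = 0.0000000343 A
  P_R3 = I_R3² × R3 = (0.0000000343)² × 43000 = 0.00000000005058 W
Part 4:
  Power in each resistor, P = (ΔV)²/R:
    P_R1 = (10 - 0.001589)²/39000 = 0.002563 W
    P_R2 = (0.001589 - 0)²/6.2 = 0.0000004074 W
    P_R3 = (0.001589 - 0.0001145)²/43000 = 0.00000000005058 W
    P_R4 = (0.0001145 - 0.0001132)²/39 = 0.00000000000004587 W
    P_R5 = (0.0001132 - 0)²/3300 = 0.000000000003882 W
  P_total = P_R1 + P_R2 + P_R3 + P_R4 + P_R5 = 0.002564 W

Final answers:
1. V_2 = 0.0001145 V
2. I_R3 = 3.43e-08 A
3. P_R3 = 5.058e-11 W
4. P_total = 0.002564 W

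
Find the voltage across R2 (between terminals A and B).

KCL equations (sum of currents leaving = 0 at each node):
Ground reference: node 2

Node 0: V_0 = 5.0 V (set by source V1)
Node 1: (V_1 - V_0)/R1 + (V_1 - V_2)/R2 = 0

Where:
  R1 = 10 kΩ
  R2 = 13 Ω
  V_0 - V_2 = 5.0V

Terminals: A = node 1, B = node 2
R1 and R2 are in series across V1 (node 0 → node 1 → node 2), and the output A–B is taken across R2, so this is a voltage divider.
Series current: I = V1/(R1 + R2) = 5/(10000 + 13) = 5/10010 = 0.0004994 A
V_R2 = I × R2 = V1 × R2/(R1 + R2) = 5 × 13/10010 = 0.006492 V

Final answer: 0.006492 V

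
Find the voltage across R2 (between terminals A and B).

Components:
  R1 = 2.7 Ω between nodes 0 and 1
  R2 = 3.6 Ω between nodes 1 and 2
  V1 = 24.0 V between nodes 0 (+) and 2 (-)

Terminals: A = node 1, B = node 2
R1 and R2 are in series across V1 (node 0 → node 1 → node 2), and the output A–B is taken across R2, so this is a voltage divider.
Series current: I = V1/(R1 + R2) = 24/(2.7 + 3.6) = 24/6.3 = 3.81 A
V_R2 = I × R2 = V1 × R2/(R1 + R2) = 24 × 3.6/6.3 = 13.71 V

Final answer: 13.71 V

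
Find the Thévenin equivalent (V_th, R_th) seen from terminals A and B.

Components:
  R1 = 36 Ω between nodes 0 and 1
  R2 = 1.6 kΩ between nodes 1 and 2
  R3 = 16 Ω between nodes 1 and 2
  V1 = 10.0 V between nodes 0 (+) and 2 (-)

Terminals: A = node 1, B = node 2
Step 1 — V_th is the open-circuit voltage V_A - V_B (nothing connected across the terminals).
Nodal analysis, taking node 2 as the 0 V reference.
Source V1 fixes V_0 = 10 V.
KCL at each unknown node (sum of currents leaving = 0; resistances in Ω):
  Node 1: (V_1 - 10)/36 + (V_1 - 0)/1600 + (V_1 - 0)/16 = 0
Collecting terms: 0.0909 × V_1 = 0.2778  =>  V_1 = 3.056 V
V_th = V_1 - V_2 = 3.056 - 0 = 3.056 V
Step 2 — R_th: zero the source — replace V1 by a short circuit (node 2 merges into node 0) — and find the resistance seen between A (node 1) and B (node 0).
Reduce the network between node 1 (A) and node 0 (B) by series/parallel combination:
  Rp1 = R1 ‖ R2 ‖ R3 (parallel, all between nodes 0 and 1) = 1/(1/36 + 1/1600 + 1/16) = 11 Ω
R_th = 11 Ω

Final answer: V_th = 3.056 V, R_th = 11 Ω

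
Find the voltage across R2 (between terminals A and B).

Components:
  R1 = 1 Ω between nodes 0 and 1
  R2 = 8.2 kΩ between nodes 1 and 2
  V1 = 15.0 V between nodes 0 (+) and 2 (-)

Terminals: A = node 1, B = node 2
R1 and R2 are in series across V1 (node 0 → node 1 → node 2), and the output A–B is taken across R2, so this is a voltage divider.
Series current: I = V1/(R1 + R2) = 15/(1 + 8200) = 15/8201 = 0.001829 A
V_R2 = I × R2 = V1 × R2/(R1 + R2) = 15 × 8200/8201 = 15 V

Final answer: 15 V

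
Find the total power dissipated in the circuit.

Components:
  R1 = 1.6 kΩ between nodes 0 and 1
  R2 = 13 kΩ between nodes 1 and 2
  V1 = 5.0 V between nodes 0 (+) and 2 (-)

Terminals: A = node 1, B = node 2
Nodal analysis, taking node 2 as the 0 V reference.
Source V1 fixes V_0 = 5 V.
KCL at each unknown node (sum of currents leaving = 0; resistances in Ω):
  Node 1: (V_1 - 5)/1600 + (V_1 - 0)/13000 = 0
Collecting terms: 0.0007019 × V_1 = 0.003125  =>  V_1 = 4.452 V
Power in each resistor, P = (ΔV)²/R:
  P_R1 = (5 - 4.452)²/1600 = 0.0001877 W
  P_R2 = (4.452 - 0)²/13000 = 0.001525 W
P_total = P_R1 + P_R2 = 0.001712 W

Final answer: 0.001712 W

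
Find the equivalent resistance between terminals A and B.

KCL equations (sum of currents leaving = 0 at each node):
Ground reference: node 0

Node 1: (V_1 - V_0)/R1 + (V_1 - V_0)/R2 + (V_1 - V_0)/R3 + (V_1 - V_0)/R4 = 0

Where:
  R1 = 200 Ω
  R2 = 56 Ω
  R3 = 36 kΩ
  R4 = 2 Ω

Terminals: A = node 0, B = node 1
Reduce the network between node 0 (A) and node 1 (B) by series/parallel combination:
  Rp1 = R1 ‖ R2 ‖ R3 ‖ R4 (parallel, all between nodes 0 and 1) = 1/(1/200 + 1/56 + 1/36000 + 1/2) = 1.912 Ω
R_eq = 1.912 Ω

Final answer: 1.912 Ω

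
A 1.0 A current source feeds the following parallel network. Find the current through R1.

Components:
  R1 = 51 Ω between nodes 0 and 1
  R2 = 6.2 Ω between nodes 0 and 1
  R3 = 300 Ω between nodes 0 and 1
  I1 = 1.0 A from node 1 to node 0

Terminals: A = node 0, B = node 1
All resistors sit directly between nodes 0 and 1, so they are in parallel and share one voltage V; the full source current 1 A splits among them.
1/R_par = 1/51 + 1/6.2 + 1/300 = 0.1842 S  =>  R_par = 5.428 Ω
V = I × R_par = 1 × 5.428 = 5.428 V
I_R1 = V/R1 = 5.428/51 = 0.1064 A

Final answer: 0.1064 A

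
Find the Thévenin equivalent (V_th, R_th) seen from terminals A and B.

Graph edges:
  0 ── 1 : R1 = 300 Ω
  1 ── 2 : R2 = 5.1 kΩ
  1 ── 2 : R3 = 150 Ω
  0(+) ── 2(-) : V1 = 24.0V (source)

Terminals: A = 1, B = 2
Step 1 — V_th is the open-circuit voltage V_A - V_B (nothing connected across the terminals).
Nodal analysis, taking node 2 as the 0 V reference.
Source V1 fixes V_0 = 24 V.
KCL at each unknown node (sum of currents leaving = 0; resistances in Ω):
  Node 1: (V_1 - 24)/300 + (V_1 - 0)/5100 + (V_1 - 0)/150 = 0
Collecting terms: 0.0102 × V_1 = 0.08  =>  V_1 = 7.846 V
V_th = V_1 - V_2 = 7.846 - 0 = 7.846 V
Step 2 — R_th: zero the source — replace V1 by a short circuit (node 2 merges into node 0) — and find the resistance seen between A (node 1) and B (node 0).
Reduce the network between node 1 (A) and node 0 (B) by series/parallel combination:
  Rp1 = R1 ‖ R2 ‖ R3 (parallel, all between nodes 0 and 1) = 1/(1/300 + 1/5100 + 1/150) = 98.08 Ω
R_th = 98.08 Ω

Final answer: V_th = 7.846 V, R_th = 98.08 Ω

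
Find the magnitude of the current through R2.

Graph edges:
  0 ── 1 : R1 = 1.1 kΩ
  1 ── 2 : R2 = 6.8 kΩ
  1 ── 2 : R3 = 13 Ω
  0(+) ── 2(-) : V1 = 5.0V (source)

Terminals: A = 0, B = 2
Nodal analysis, taking node 2 as the 0 V reference.
Source V1 fixes V_0 = 5 V.
KCL at each unknown node (sum of currents leaving = 0; resistances in Ω):
  Node 1: (V_1 - 5)/1100 + (V_1 - 0)/6800 + (V_1 - 0)/13 = 0
Collecting terms: 0.07798 × V_1 = 0.004545  =>  V_1 = 0.05829 V
I_R2 = (V_1 - V_2)/R2 = (0.05829 - 0)/6800 = 0.000008572 A
|I_R2| = 0.000008572 A

Final answer: |I_R2| = 8.572e-06 A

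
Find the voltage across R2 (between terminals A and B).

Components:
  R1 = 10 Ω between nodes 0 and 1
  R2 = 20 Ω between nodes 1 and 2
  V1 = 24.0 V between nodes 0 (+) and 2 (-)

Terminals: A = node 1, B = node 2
R1 and R2 are in series across V1 (node 0 → node 1 → node 2), and the output A–B is taken across R2, so this is a voltage divider.
Series current: I = V1/(R1 + R2) = 24/(10 + 20) = 24/30 = 0.8 A
V_R2 = I × R2 = V1 × R2/(R1 + R2) = 24 × 20/30 = 16 V

Final answer: 16 V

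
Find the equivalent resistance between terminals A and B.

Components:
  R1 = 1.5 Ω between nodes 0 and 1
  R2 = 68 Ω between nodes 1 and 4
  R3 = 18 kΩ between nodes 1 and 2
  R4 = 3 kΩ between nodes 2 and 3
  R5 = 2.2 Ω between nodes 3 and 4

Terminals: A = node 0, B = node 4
Reduce the network between node 0 (A) and node 4 (B) by series/parallel combination:
  Rs1 = R3 + R4 (series, joined only at node 2) = 18000 + 3000 = 21000 Ω
  Rs2 = R5 + Rs1 (series, joined only at node 3) = 2.2 + 21000 = 21000 Ω
  Rp1 = R2 ‖ Rs2 (parallel, both between nodes 1 and 4) = 1/(1/68 + 1/21000) = 67.78 Ω
  Rs3 = R1 + Rp1 (series, joined only at node 1) = 1.5 + 67.78 = 69.28 Ω
R_eq = 69.28 Ω

Final answer: 69.28 Ω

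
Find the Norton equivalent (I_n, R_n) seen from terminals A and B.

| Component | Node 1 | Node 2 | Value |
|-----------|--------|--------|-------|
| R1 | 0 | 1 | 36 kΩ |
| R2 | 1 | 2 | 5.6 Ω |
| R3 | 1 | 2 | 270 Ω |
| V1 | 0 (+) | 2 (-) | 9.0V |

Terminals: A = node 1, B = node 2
Find the Thévenin equivalent first; then I_n = V_th/R_th and R_n = R_th.
Step 1 — V_th is the open-circuit voltage V_A - V_B (nothing connected across the terminals).
Nodal analysis, taking node 2 as the 0 V reference.
Source V1 fixes V_0 = 9 V.
KCL at each unknown node (sum of currents leaving = 0; resistances in Ω):
  Node 1: (V_1 - 9)/36000 + (V_1 - 0)/5.6 + (V_1 - 0)/270 = 0
Collecting terms: 0.1823 × V_1 = 0.00025  =>  V_1 = 0.001371 V
V_th = V_1 - V_2 = 0.001371 - 0 = 0.001371 V
Step 2 — R_th: zero the source — replace V1 by a short circuit (node 2 merges into node 0) — and find the resistance seen between A (node 1) and B (node 0).
Reduce the network between node 1 (A) and node 0 (B) by series/parallel combination:
  Rp1 = R1 ‖ R2 ‖ R3 (parallel, all between nodes 0 and 1) = 1/(1/36000 + 1/5.6 + 1/270) = 5.485 Ω
R_th = 5.485 Ω
I_n = V_th/R_th = 0.001371/5.485 = 0.00025 A, and R_n = R_th = 5.485 Ω

Final answer: I_n = 0.00025 A, R_n = 5.485 Ω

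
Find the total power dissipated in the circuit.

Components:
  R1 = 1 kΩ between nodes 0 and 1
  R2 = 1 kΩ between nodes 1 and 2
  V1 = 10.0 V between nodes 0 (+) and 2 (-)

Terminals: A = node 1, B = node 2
Nodal analysis, taking node 2 as the 0 V reference.
Source V1 fixes V_0 = 10 V.
KCL at each unknown node (sum of currents leaving = 0; resistances in Ω):
  Node 1: (V_1 - 10)/1000 + (V_1 - 0)/1000 = 0
Collecting terms: 0.002 × V_1 = 0.01  =>  V_1 = 5 V
Power in each resistor, P = (ΔV)²/R:
  P_R1 = (10 - 5)²/1000 = 0.025 W
  P_R2 = (5 - 0)²/1000 = 0.025 W
P_total = P_R1 + P_R2 = 0.05 W

Final answer: 0.05 W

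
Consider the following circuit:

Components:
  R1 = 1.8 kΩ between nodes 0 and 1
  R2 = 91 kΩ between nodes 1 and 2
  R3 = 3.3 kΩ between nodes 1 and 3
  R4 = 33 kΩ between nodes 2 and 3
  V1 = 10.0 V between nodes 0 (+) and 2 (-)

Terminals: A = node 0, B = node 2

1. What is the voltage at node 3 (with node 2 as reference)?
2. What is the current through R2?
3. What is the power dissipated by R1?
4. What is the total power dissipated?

Nodal analysis, taking node 2 as the 0 V reference.
Source V1 fixes V_0 = 10 V.
KCL at each unknown node (sum of currents leaving = 0; resistances in Ω):
  Node 1: (V_1 - 10)/1800 + (V_1 - 0)/91000 + (V_1 - V_3)/3300 = 0
  Node 3: (V_3 - V_1)/3300 + (V_3 - 0)/33000 = 0
Collecting terms (coefficients in siemens):
  0.0008696·V_1 - 0.000303·V_3 = 0.005556
  0.0003333·V_3 - 0.000303·V_1 = 0
Determinant D = (0.0008696)(0.0003333) - (-0.000303)(-0.000303) = 0.000000198
V_1 = [(0.005556)(0.0003333) - (-0.000303)(0)]/D = 9.351 V
V_3 = [(0.0008696)(0) - (0.005556)(-0.000303)]/D = 8.501 V
Part 1:
  Read off the nodal solution: V_3 = 8.501 V
Part 2:
  I_R2 = (V_1 - V_2)/R2 = (9.351 - 0)/91000 = 0.0001028 A
  Magnitude: I_R2 = 0.0001028 A
Part 3:
  I_R1 = (V_0 - V_1)/R1 = (10 - 9.351)/1800 = 0.0003604 A
  P_R1 = I_R1² × R1 = (0.0003604)² × 1800 = 0.0002338 W
Part 4:
  Power in each resistor, P = (ΔV)²/R:
    P_R1 = (10 - 9.351)²/1800 = 0.0002338 W
    P_R2 = (9.351 - 0)²/91000 = 0.000961 W
    P_R3 = (9.351 - 8.501)²/3300 = 0.000219 W
    P_R4 = (0 - 8.501)²/33000 = 0.00219 W
  P_total = P_R1 + P_R2 + P_R3 + P_R4 = 0.003604 W

Final answers:
1. V_3 = 8.501 V
2. I_R2 = 0.0001028 A
3. P_R1 = 0.0002338 W
4. P_total = 0.003604 W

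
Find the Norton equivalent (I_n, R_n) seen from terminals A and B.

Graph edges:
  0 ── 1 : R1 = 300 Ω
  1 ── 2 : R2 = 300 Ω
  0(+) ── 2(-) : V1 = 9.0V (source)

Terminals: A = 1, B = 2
Find the Thévenin equivalent first; then I_n = V_th/R_th and R_n = R_th.
Step 1 — V_th is the open-circuit voltage V_A - V_B (nothing connected across the terminals).
Nodal analysis, taking node 2 as the 0 V reference.
Source V1 fixes V_0 = 9 V.
KCL at each unknown node (sum of currents leaving = 0; resistances in Ω):
  Node 1: (V_1 - 9)/300 + (V_1 - 0)/300 = 0
Collecting terms: 0.006667 × V_1 = 0.03  =>  V_1 = 4.5 V
V_th = V_1 - V_2 = 4.5 - 0 = 4.5 V
Step 2 — R_th: zero the source — replace V1 by a short circuit (node 2 merges into node 0) — and find the resistance seen between A (node 1) and B (node 0).
Reduce the network between node 1 (A) and node 0 (B) by series/parallel combination:
  Rp1 = R1 ‖ R2 (parallel, both between nodes 0 and 1) = 1/(1/300 + 1/300) = 150 Ω
R_th = 150 Ω
I_n = V_th/R_th = 4.5/150 = 0.03 A, and R_n = R_th = 150 Ω

Final answer: I_n = 0.03 A, R_n = 150 Ω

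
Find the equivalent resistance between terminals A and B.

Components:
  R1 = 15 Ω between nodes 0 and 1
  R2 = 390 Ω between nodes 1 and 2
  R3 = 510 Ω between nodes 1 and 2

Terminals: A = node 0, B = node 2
Reduce the network between node 0 (A) and node 2 (B) by series/parallel combination:
  Rp1 = R2 ‖ R3 (parallel, both between nodes 1 and 2) = 1/(1/390 + 1/510) = 221 Ω
  Rs1 = R1 + Rp1 (series, joined only at node 1) = 15 + 221 = 236 Ω
R_eq = 236 Ω

Final answer: 236 Ω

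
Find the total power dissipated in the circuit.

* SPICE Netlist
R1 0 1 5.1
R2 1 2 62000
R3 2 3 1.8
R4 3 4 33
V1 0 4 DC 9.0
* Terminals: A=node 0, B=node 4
Nodal analysis, taking node 4 as the 0 V reference.
Source V1 fixes V_0 = 9 V.
KCL at each unknown node (sum of currents leaving = 0; resistances in Ω):
  Node 1: (V_1 - 9)/5.1 + (V_1 - V_2)/62000 = 0
  Node 2: (V_2 - V_1)/62000 + (V_2 - V_3)/1.8 = 0
  Node 3: (V_3 - V_2)/1.8 + (V_3 - 0)/33 = 0
Collecting terms (coefficients in siemens):
  0.1961·V_1 - 0.00001613·V_2 = 1.765
  0.5556·V_2 - 0.00001613·V_1 - 0.5556·V_3 = 0
  0.5859·V_3 - 0.5556·V_2 = 0
Solving these 3 simultaneous equations (Gaussian elimination) gives:
  V_1 = 8.999 V, V_2 = 0.005048 V, V_3 = 0.004787 V
Power in each resistor, P = (ΔV)²/R:
  P_R1 = (9 - 8.999)²/5.1 = 0.0000001073 W
  P_R2 = (8.999 - 0.005048)²/62000 = 0.001305 W
  P_R3 = (0.005048 - 0.004787)²/1.8 = 0.00000003788 W
  P_R4 = (0.004787 - 0)²/33 = 0.0000006945 W
P_total = P_R1 + P_R2 + P_R3 + P_R4 = 0.001306 W

Final answer: 0.001306 W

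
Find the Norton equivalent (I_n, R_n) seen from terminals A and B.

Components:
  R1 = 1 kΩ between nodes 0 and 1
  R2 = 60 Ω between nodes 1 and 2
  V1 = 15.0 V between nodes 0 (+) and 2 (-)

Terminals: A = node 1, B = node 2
Find the Thévenin equivalent first; then I_n = V_th/R_th and R_n = R_th.
Step 1 — V_th is the open-circuit voltage V_A - V_B (nothing connected across the terminals).
Nodal analysis, taking node 2 as the 0 V reference.
Source V1 fixes V_0 = 15 V.
KCL at each unknown node (sum of currents leaving = 0; resistances in Ω):
  Node 1: (V_1 - 15)/1000 + (V_1 - 0)/60 = 0
Collecting terms: 0.01767 × V_1 = 0.015  =>  V_1 = 0.8491 V
V_th = V_1 - V_2 = 0.8491 - 0 = 0.8491 V
Step 2 — R_th: zero the source — replace V1 by a short circuit (node 2 merges into node 0) — and find the resistance seen between A (node 1) and B (node 0).
Reduce the network between node 1 (A) and node 0 (B) by series/parallel combination:
  Rp1 = R1 ‖ R2 (parallel, both between nodes 0 and 1) = 1/(1/1000 + 1/60) = 56.6 Ω
R_th = 56.6 Ω
I_n = V_th/R_th = 0.8491/56.6 = 0.015 A, and R_n = R_th = 56.6 Ω

Final answer: I_n = 0.015 A, R_n = 56.6 Ω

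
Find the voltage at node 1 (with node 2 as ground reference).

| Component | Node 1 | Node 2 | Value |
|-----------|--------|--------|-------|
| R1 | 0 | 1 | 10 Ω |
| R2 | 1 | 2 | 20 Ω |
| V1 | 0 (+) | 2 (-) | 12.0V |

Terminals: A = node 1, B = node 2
Nodal analysis, taking node 2 as the 0 V reference.
Source V1 fixes V_0 = 12 V.
KCL at each unknown node (sum of currents leaving = 0; resistances in Ω):
  Node 1: (V_1 - 12)/10 + (V_1 - 0)/20 = 0
Collecting terms: 0.15 × V_1 = 1.2  =>  V_1 = 8 V
The requested potential is V_1 = 8 V.

Final answer: V_1 = 8 V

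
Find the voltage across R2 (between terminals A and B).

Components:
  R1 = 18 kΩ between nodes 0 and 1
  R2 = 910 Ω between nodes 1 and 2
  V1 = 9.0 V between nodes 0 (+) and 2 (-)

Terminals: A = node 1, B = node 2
R1 and R2 are in series across V1 (node 0 → node 1 → node 2), and the output A–B is taken across R2, so this is a voltage divider.
Series current: I = V1/(R1 + R2) = 9/(18000 + 910) = 9/18910 = 0.0004759 A
V_R2 = I × R2 = V1 × R2/(R1 + R2) = 9 × 910/18910 = 0.4331 V

Final answer: 0.4331 V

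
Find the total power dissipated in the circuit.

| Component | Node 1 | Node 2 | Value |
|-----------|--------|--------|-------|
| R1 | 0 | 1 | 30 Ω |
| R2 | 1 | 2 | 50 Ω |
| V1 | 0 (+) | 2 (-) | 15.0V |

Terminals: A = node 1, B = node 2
Nodal analysis, taking node 2 as the 0 V reference.
Source V1 fixes V_0 = 15 V.
KCL at each unknown node (sum of currents leaving = 0; resistances in Ω):
  Node 1: (V_1 - 15)/30 + (V_1 - 0)/50 = 0
Collecting terms: 0.05333 × V_1 = 0.5  =>  V_1 = 9.375 V
Power in each resistor, P = (ΔV)²/R:
  P_R1 = (15 - 9.375)²/30 = 1.055 W
  P_R2 = (9.375 - 0)²/50 = 1.758 W
P_total = P_R1 + P_R2 = 2.812 W

Final answer: 2.812 W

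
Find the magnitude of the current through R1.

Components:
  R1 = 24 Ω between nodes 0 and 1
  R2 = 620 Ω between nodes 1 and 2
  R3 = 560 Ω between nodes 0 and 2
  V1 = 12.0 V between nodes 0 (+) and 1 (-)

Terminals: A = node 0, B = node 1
Nodal analysis, taking node 1 as the 0 V reference.
Source V1 fixes V_0 = 12 V.
KCL at each unknown node (sum of currents leaving = 0; resistances in Ω):
  Node 2: (V_2 - 0)/620 + (V_2 - 12)/560 = 0
Collecting terms: 0.003399 × V_2 = 0.02143  =>  V_2 = 6.305 V
I_R1 = (V_0 - V_1)/R1 = (12 - 0)/24 = 0.5 A
|I_R1| = 0.5 A

Final answer: |I_R1| = 0.5 A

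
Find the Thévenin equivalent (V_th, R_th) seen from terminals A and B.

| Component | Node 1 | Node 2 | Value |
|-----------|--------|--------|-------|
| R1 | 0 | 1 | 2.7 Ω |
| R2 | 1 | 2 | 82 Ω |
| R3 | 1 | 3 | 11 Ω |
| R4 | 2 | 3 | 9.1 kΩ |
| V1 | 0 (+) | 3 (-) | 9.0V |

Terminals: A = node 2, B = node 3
Step 1 — V_th is the open-circuit voltage V_A - V_B (nothing connected across the terminals).
Nodal analysis, taking node 3 as the 0 V reference.
Source V1 fixes V_0 = 9 V.
KCL at each unknown node (sum of currents leaving = 0; resistances in Ω):
  Node 1: (V_1 - 9)/2.7 + (V_1 - V_2)/82 + (V_1 - 0)/11 = 0
  Node 2: (V_2 - V_1)/82 + (V_2 - 0)/9100 = 0
Collecting terms (coefficients in siemens):
  0.4735·V_1 - 0.0122·V_2 = 3.333
  0.01231·V_2 - 0.0122·V_1 = 0
Determinant D = (0.4735)(0.01231) - (-0.0122)(-0.0122) = 0.005677
V_1 = [(3.333)(0.01231) - (-0.0122)(0)]/D = 7.225 V
V_2 = [(0.4735)(0) - (3.333)(-0.0122)]/D = 7.16 V
V_th = V_2 - V_3 = 7.16 - 0 = 7.16 V
Step 2 — R_th: zero the source — replace V1 by a short circuit (node 3 merges into node 0) — and find the resistance seen between A (node 2) and B (node 0).
Reduce the network between node 2 (A) and node 0 (B) by series/parallel combination:
  Rp1 = R1 ‖ R3 (parallel, both between nodes 0 and 1) = 1/(1/2.7 + 1/11) = 2.168 Ω
  Rs1 = R2 + Rp1 (series, joined only at node 1) = 82 + 2.168 = 84.17 Ω
  Rp2 = R4 ‖ Rs1 (parallel, both between nodes 0 and 2) = 1/(1/9100 + 1/84.17) = 83.4 Ω
R_th = 83.4 Ω

Final answer: V_th = 7.16 V, R_th = 83.4 Ω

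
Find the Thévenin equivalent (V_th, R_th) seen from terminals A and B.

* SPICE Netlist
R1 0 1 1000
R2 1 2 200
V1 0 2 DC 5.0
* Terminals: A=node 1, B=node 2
Step 1 — V_th is the open-circuit voltage V_A - V_B (nothing connected across the terminals).
Nodal analysis, taking node 2 as the 0 V reference.
Source V1 fixes V_0 = 5 V.
KCL at each unknown node (sum of currents leaving = 0; resistances in Ω):
  Node 1: (V_1 - 5)/1000 + (V_1 - 0)/200 = 0
Collecting terms: 0.006 × V_1 = 0.005  =>  V_1 = 0.8333 V
V_th = V_1 - V_2 = 0.8333 - 0 = 0.8333 V
Step 2 — R_th: zero the source — replace V1 by a short circuit (node 2 merges into node 0) — and find the resistance seen between A (node 1) and B (node 0).
Reduce the network between node 1 (A) and node 0 (B) by series/parallel combination:
  Rp1 = R1 ‖ R2 (parallel, both between nodes 0 and 1) = 1/(1/1000 + 1/200) = 166.7 Ω
R_th = 166.7 Ω

Final answer: V_th = 0.8333 V, R_th = 166.7 Ω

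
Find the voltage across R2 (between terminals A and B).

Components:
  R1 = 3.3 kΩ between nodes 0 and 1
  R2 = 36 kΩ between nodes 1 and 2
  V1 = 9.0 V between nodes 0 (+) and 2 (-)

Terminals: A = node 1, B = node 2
R1 and R2 are in series across V1 (node 0 → node 1 → node 2), and the output A–B is taken across R2, so this is a voltage divider.
Series current: I = V1/(R1 + R2) = 9/(3300 + 36000) = 9/39300 = 0.000229 A
V_R2 = I × R2 = V1 × R2/(R1 + R2) = 9 × 36000/39300 = 8.244 V

Final answer: 8.244 V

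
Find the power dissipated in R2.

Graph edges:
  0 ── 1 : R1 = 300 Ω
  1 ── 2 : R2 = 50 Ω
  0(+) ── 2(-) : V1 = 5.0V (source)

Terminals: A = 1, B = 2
Nodal analysis, taking node 2 as the 0 V reference.
Source V1 fixes V_0 = 5 V.
KCL at each unknown node (sum of currents leaving = 0; resistances in Ω):
  Node 1: (V_1 - 5)/300 + (V_1 - 0)/50 = 0
Collecting terms: 0.02333 × V_1 = 0.01667  =>  V_1 = 0.7143 V
I_R2 = (V_1 - V_2)/R2 = (0.7143 - 0)/50 = 0.01429 A
P_R2 = I_R2² × R2 = (0.01429)² × 50 = 0.0102 W

Final answer: 0.0102 W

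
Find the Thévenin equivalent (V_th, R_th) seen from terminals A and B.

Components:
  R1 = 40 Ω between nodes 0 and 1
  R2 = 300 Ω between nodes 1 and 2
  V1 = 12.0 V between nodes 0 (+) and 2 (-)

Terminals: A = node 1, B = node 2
Step 1 — V_th is the open-circuit voltage V_A - V_B (nothing connected across the terminals).
Nodal analysis, taking node 2 as the 0 V reference.
Source V1 fixes V_0 = 12 V.
KCL at each unknown node (sum of currents leaving = 0; resistances in Ω):
  Node 1: (V_1 - 12)/40 + (V_1 - 0)/300 = 0
Collecting terms: 0.02833 × V_1 = 0.3  =>  V_1 = 10.59 V
V_th = V_1 - V_2 = 10.59 - 0 = 10.59 V
Step 2 — R_th: zero the source — replace V1 by a short circuit (node 2 merges into node 0) — and find the resistance seen between A (node 1) and B (node 0).
Reduce the network between node 1 (A) and node 0 (B) by series/parallel combination:
  Rp1 = R1 ‖ R2 (parallel, both between nodes 0 and 1) = 1/(1/40 + 1/300) = 35.29 Ω
R_th = 35.29 Ω

Final answer: V_th = 10.59 V, R_th = 35.29 Ω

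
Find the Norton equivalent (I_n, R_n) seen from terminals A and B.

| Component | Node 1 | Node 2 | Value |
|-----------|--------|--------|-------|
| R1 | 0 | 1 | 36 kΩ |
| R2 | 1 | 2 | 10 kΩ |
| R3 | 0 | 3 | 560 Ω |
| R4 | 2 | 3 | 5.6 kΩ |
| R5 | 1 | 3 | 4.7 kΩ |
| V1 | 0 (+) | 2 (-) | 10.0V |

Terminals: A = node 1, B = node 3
Find the Thévenin equivalent first; then I_n = V_th/R_th and R_n = R_th.
Step 1 — V_th is the open-circuit voltage V_A - V_B (nothing connected across the terminals).
Nodal analysis, taking node 2 as the 0 V reference.
Source V1 fixes V_0 = 10 V.
KCL at each unknown node (sum of currents leaving = 0; resistances in Ω):
  Node 1: (V_1 - 10)/36000 + (V_1 - 0)/10000 + (V_1 - V_3)/4700 = 0
  Node 3: (V_3 - 10)/560 + (V_3 - 0)/5600 + (V_3 - V_1)/4700 = 0
Collecting terms (coefficients in siemens):
  0.0003405·V_1 - 0.0002128·V_3 = 0.0002778
  0.002177·V_3 - 0.0002128·V_1 = 0.01786
Determinant D = (0.0003405)(0.002177) - (-0.0002128)(-0.0002128) = 0.0000006961
V_1 = [(0.0002778)(0.002177) - (-0.0002128)(0.01786)]/D = 6.327 V
V_3 = [(0.0003405)(0.01786) - (0.0002778)(-0.0002128)]/D = 8.821 V
V_th = V_1 - V_3 = 6.327 - 8.821 = -2.494 V
Step 2 — R_th: zero the source — replace V1 by a short circuit (node 2 merges into node 0) — and find the resistance seen between A (node 1) and B (node 3).
Reduce the network between node 1 (A) and node 3 (B) by series/parallel combination:
  Rp1 = R1 ‖ R2 (parallel, both between nodes 0 and 1) = 1/(1/36000 + 1/10000) = 7826 Ω
  Rp2 = R3 ‖ R4 (parallel, both between nodes 0 and 3) = 1/(1/560 + 1/5600) = 509.1 Ω
  Rs1 = Rp1 + Rp2 (series, joined only at node 0) = 7826 + 509.1 = 8335 Ω
  Rp3 = R5 ‖ Rs1 (parallel, both between nodes 1 and 3) = 1/(1/4700 + 1/8335) = 3005 Ω
R_th = 3.005 kΩ
I_n = V_th/R_th = -2.494/3005 = -0.0008299 A, and R_n = R_th = 3.005 kΩ

Final answer: I_n = -0.0008299 A, R_n = 3.005 kΩ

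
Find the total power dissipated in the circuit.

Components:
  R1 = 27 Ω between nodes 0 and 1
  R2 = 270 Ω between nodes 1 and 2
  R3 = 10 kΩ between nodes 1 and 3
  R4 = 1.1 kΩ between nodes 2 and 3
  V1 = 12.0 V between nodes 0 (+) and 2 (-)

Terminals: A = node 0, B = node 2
Nodal analysis, taking node 2 as the 0 V reference.
Source V1 fixes V_0 = 12 V.
KCL at each unknown node (sum of currents leaving = 0; resistances in Ω):
  Node 1: (V_1 - 12)/27 + (V_1 - 0)/270 + (V_1 - V_3)/10000 = 0
  Node 3: (V_3 - V_1)/10000 + (V_3 - 0)/1100 = 0
Collecting terms (coefficients in siemens):
  0.04084·V_1 - 0.0001·V_3 = 0.4444
  0.001009·V_3 - 0.0001·V_1 = 0
Determinant D = (0.04084)(0.001009) - (-0.0001)(-0.0001) = 0.0000412
V_1 = [(0.4444)(0.001009) - (-0.0001)(0)]/D = 10.89 V
V_3 = [(0.04084)(0) - (0.4444)(-0.0001)]/D = 1.079 V
Power in each resistor, P = (ΔV)²/R:
  P_R1 = (12 - 10.89)²/27 = 0.04604 W
  P_R2 = (10.89 - 0)²/270 = 0.4388 W
  P_R3 = (10.89 - 1.079)²/10000 = 0.009616 W
  P_R4 = (0 - 1.079)²/1100 = 0.001058 W
P_total = P_R1 + P_R2 + P_R3 + P_R4 = 0.4955 W

Final answer: 0.4955 W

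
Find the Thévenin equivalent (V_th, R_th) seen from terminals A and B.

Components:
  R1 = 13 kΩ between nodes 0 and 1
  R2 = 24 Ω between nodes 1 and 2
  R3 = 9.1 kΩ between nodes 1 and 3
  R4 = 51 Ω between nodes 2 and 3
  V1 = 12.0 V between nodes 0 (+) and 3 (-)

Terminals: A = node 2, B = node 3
Step 1 — V_th is the open-circuit voltage V_A - V_B (nothing connected across the terminals).
Nodal analysis, taking node 3 as the 0 V reference.
Source V1 fixes V_0 = 12 V.
KCL at each unknown node (sum of currents leaving = 0; resistances in Ω):
  Node 1: (V_1 - 12)/13000 + (V_1 - V_2)/24 + (V_1 - 0)/9100 = 0
  Node 2: (V_2 - V_1)/24 + (V_2 - 0)/51 = 0
Collecting terms (coefficients in siemens):
  0.04185·V_1 - 0.04167·V_2 = 0.0009231
  0.06127·V_2 - 0.04167·V_1 = 0
Determinant D = (0.04185)(0.06127) - (-0.04167)(-0.04167) = 0.0008284
V_1 = [(0.0009231)(0.06127) - (-0.04167)(0)]/D = 0.06827 V
V_2 = [(0.04185)(0) - (0.0009231)(-0.04167)]/D = 0.04643 V
V_th = V_2 - V_3 = 0.04643 - 0 = 0.04643 V
Step 2 — R_th: zero the source — replace V1 by a short circuit (node 3 merges into node 0) — and find the resistance seen between A (node 2) and B (node 0).
Reduce the network between node 2 (A) and node 0 (B) by series/parallel combination:
  Rp1 = R1 ‖ R3 (parallel, both between nodes 0 and 1) = 1/(1/13000 + 1/9100) = 5353 Ω
  Rs1 = R2 + Rp1 (series, joined only at node 1) = 24 + 5353 = 5377 Ω
  Rp2 = R4 ‖ Rs1 (parallel, both between nodes 0 and 2) = 1/(1/51 + 1/5377) = 50.52 Ω
R_th = 50.52 Ω

Final answer: V_th = 0.04643 V, R_th = 50.52 Ω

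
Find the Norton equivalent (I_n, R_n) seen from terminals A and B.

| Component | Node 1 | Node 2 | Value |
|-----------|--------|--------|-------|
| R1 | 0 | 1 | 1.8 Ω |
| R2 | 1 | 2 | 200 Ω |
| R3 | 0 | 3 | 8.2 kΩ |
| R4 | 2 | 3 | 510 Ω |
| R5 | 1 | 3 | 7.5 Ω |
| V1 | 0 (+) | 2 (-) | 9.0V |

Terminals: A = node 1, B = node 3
Find the Thévenin equivalent first; then I_n = V_th/R_th and R_n = R_th.
Step 1 — V_th is the open-circuit voltage V_A - V_B (nothing connected across the terminals).
Nodal analysis, taking node 2 as the 0 V reference.
Source V1 fixes V_0 = 9 V.
KCL at each unknown node (sum of currents leaving = 0; resistances in Ω):
  Node 1: (V_1 - 9)/1.8 + (V_1 - 0)/200 + (V_1 - V_3)/7.5 = 0
  Node 3: (V_3 - 9)/8200 + (V_3 - 0)/510 + (V_3 - V_1)/7.5 = 0
Collecting terms (coefficients in siemens):
  0.6939·V_1 - 0.1333·V_3 = 5
  0.1354·V_3 - 0.1333·V_1 = 0.001098
Determinant D = (0.6939)(0.1354) - (-0.1333)(-0.1333) = 0.07619
V_1 = [(5)(0.1354) - (-0.1333)(0.001098)]/D = 8.889 V
V_3 = [(0.6939)(0.001098) - (5)(-0.1333)]/D = 8.761 V
V_th = V_1 - V_3 = 8.889 - 8.761 = 0.1286 V
Step 2 — R_th: zero the source — replace V1 by a short circuit (node 2 merges into node 0) — and find the resistance seen between A (node 1) and B (node 3).
Reduce the network between node 1 (A) and node 3 (B) by series/parallel combination:
  Rp1 = R1 ‖ R2 (parallel, both between nodes 0 and 1) = 1/(1/1.8 + 1/200) = 1.784 Ω
  Rp2 = R3 ‖ R4 (parallel, both between nodes 0 and 3) = 1/(1/8200 + 1/510) = 480.1 Ω
  Rs1 = Rp1 + Rp2 (series, joined only at node 0) = 1.784 + 480.1 = 481.9 Ω
  Rp3 = R5 ‖ Rs1 (parallel, both between nodes 1 and 3) = 1/(1/7.5 + 1/481.9) = 7.385 Ω
R_th = 7.385 Ω
I_n = V_th/R_th = 0.1286/7.385 = 0.01742 A, and R_n = R_th = 7.385 Ω

Final answer: I_n = 0.01742 A, R_n = 7.385 Ω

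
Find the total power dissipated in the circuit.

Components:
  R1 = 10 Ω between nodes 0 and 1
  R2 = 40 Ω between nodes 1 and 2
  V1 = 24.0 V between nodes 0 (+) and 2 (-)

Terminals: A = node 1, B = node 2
Nodal analysis, taking node 2 as the 0 V reference.
Source V1 fixes V_0 = 24 V.
KCL at each unknown node (sum of currents leaving = 0; resistances in Ω):
  Node 1: (V_1 - 24)/10 + (V_1 - 0)/40 = 0
Collecting terms: 0.125 × V_1 = 2.4  =>  V_1 = 19.2 V
Power in each resistor, P = (ΔV)²/R:
  P_R1 = (24 - 19.2)²/10 = 2.304 W
  P_R2 = (19.2 - 0)²/40 = 9.216 W
P_total = P_R1 + P_R2 = 11.52 W

Final answer: 11.52 W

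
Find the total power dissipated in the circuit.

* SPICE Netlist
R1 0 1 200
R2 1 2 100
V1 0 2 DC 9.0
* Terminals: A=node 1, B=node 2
Nodal analysis, taking node 2 as the 0 V reference.
Source V1 fixes V_0 = 9 V.
KCL at each unknown node (sum of currents leaving = 0; resistances in Ω):
  Node 1: (V_1 - 9)/200 + (V_1 - 0)/100 = 0
Collecting terms: 0.015 × V_1 = 0.045  =>  V_1 = 3 V
Power in each resistor, P = (ΔV)²/R:
  P_R1 = (9 - 3)²/200 = 0.18 W
  P_R2 = (3 - 0)²/100 = 0.09 W
P_total = P_R1 + P_R2 = 0.27 W

Final answer: 0.27 W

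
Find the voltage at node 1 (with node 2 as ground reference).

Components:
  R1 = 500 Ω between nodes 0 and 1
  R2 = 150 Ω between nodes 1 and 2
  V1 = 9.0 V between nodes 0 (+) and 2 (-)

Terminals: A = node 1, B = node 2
Nodal analysis, taking node 2 as the 0 V reference.
Source V1 fixes V_0 = 9 V.
KCL at each unknown node (sum of currents leaving = 0; resistances in Ω):
  Node 1: (V_1 - 9)/500 + (V_1 - 0)/150 = 0
Collecting terms: 0.008667 × V_1 = 0.018  =>  V_1 = 2.077 V
The requested potential is V_1 = 2.077 V.

Final answer: V_1 = 2.077 V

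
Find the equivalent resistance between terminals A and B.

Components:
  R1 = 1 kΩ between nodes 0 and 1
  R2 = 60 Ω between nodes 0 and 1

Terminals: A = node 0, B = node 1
Reduce the network between node 0 (A) and node 1 (B) by series/parallel combination:
  Rp1 = R1 ‖ R2 (parallel, both between nodes 0 and 1) = 1/(1/1000 + 1/60) = 56.6 Ω
R_eq = 56.6 Ω

Final answer: 56.6 Ω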